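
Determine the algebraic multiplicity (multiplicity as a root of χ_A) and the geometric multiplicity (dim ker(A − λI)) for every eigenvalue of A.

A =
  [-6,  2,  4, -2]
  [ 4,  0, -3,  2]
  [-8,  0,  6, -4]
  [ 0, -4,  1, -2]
λ = -2: alg = 1, geom = 1; λ = 0: alg = 3, geom = 2

Step 1 — factor the characteristic polynomial to read off the algebraic multiplicities:
  χ_A(x) = x^3*(x + 2)

Step 2 — compute geometric multiplicities via the rank-nullity identity g(λ) = n − rank(A − λI):
  rank(A − (-2)·I) = 3, so dim ker(A − (-2)·I) = n − 3 = 1
  rank(A − (0)·I) = 2, so dim ker(A − (0)·I) = n − 2 = 2

Summary:
  λ = -2: algebraic multiplicity = 1, geometric multiplicity = 1
  λ = 0: algebraic multiplicity = 3, geometric multiplicity = 2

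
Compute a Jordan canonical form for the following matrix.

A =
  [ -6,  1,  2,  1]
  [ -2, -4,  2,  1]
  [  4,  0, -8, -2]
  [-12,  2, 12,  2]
J_3(-4) ⊕ J_1(-4)

The characteristic polynomial is
  det(x·I − A) = x^4 + 16*x^3 + 96*x^2 + 256*x + 256 = (x + 4)^4

Eigenvalues and multiplicities (the geometric multiplicity of λ is n − rank(A − λI), which equals the number of Jordan blocks for λ):
  λ = -4: algebraic multiplicity = 4, geometric multiplicity = 2

Determining the block sizes for each eigenvalue:
  λ = -4: with am = 4 and gm = 2, the partition is not yet determined (e.g. several partitions of 4 into 2 parts exist). Let N = A − (-4)·I. Computing rank(N^1) = 2, rank(N^2) = 1, rank(N^3) = 0; the number of blocks of size ≥ j is rank(N^{j−1}) − rank(N^j), giving [2, 1, 1]. So we have 1 block(s) of size 3, 1 block(s) of size 1 → block sizes [3, 1]

Assembling the blocks gives a Jordan form
J =
  [-4,  1,  0,  0]
  [ 0, -4,  1,  0]
  [ 0,  0, -4,  0]
  [ 0,  0,  0, -4]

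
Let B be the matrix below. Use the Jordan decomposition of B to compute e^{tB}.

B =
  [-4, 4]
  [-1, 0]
e^{tB} =
  [-2*t*exp(-2*t) + exp(-2*t), 4*t*exp(-2*t)]
  [-t*exp(-2*t), 2*t*exp(-2*t) + exp(-2*t)]

Strategy: write B = P · J · P⁻¹ where J is a Jordan canonical form, so e^{tB} = P · e^{tJ} · P⁻¹, and e^{tJ} can be computed block-by-block.

B has Jordan form
J =
  [-2,  1]
  [ 0, -2]
(up to reordering of blocks).

Per-block formulas:
  For a 2×2 Jordan block J_2(-2): exp(t · J_2(-2)) = e^(-2t)·(I + t·N), where N is the 2×2 nilpotent shift.

After assembling e^{tJ} and conjugating by P, we get:

e^{tB} =
  [-2*t*exp(-2*t) + exp(-2*t), 4*t*exp(-2*t)]
  [-t*exp(-2*t), 2*t*exp(-2*t) + exp(-2*t)]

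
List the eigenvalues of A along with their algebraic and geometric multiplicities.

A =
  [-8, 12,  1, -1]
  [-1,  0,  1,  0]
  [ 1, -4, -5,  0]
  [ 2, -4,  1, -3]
λ = -4: alg = 4, geom = 2

Step 1 — factor the characteristic polynomial to read off the algebraic multiplicities:
  χ_A(x) = (x + 4)^4

Step 2 — compute geometric multiplicities via the rank-nullity identity g(λ) = n − rank(A − λI):
  rank(A − (-4)·I) = 2, so dim ker(A − (-4)·I) = n − 2 = 2

Summary:
  λ = -4: algebraic multiplicity = 4, geometric multiplicity = 2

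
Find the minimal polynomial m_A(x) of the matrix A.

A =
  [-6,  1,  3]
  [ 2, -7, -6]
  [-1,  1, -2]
x^2 + 10*x + 25

The characteristic polynomial is χ_A(x) = (x + 5)^3, so the eigenvalues are known. The minimal polynomial is
  m_A(x) = Π_λ (x − λ)^{k_λ}
where k_λ is the size of the *largest* Jordan block for λ (equivalently, the smallest k with (A − λI)^k v = 0 for every generalised eigenvector v of λ).

  λ = -5: largest Jordan block has size 2, contributing (x + 5)^2

So m_A(x) = (x + 5)^2 = x^2 + 10*x + 25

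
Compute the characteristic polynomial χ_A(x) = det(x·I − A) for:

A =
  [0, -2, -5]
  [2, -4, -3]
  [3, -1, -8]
x^3 + 12*x^2 + 48*x + 64

Expanding det(x·I − A) (e.g. by cofactor expansion or by noting that A is similar to its Jordan form J, which has the same characteristic polynomial as A) gives
  χ_A(x) = x^3 + 12*x^2 + 48*x + 64
which factors as (x + 4)^3. The eigenvalues (with algebraic multiplicities) are λ = -4 with multiplicity 3.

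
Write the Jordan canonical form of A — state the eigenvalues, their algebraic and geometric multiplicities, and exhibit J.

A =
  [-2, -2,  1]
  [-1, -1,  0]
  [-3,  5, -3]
J_3(-2)

The characteristic polynomial is
  det(x·I − A) = x^3 + 6*x^2 + 12*x + 8 = (x + 2)^3

Eigenvalues and multiplicities (the geometric multiplicity of λ is n − rank(A − λI), which equals the number of Jordan blocks for λ):
  λ = -2: algebraic multiplicity = 3, geometric multiplicity = 1

Determining the block sizes for each eigenvalue:
  λ = -2: one block (gm = 1), so the single block has size am = 3 → block sizes [3]

Assembling the blocks gives a Jordan form
J =
  [-2,  1,  0]
  [ 0, -2,  1]
  [ 0,  0, -2]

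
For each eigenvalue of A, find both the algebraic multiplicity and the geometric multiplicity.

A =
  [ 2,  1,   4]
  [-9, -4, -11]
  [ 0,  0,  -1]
λ = -1: alg = 3, geom = 1

Step 1 — factor the characteristic polynomial to read off the algebraic multiplicities:
  χ_A(x) = (x + 1)^3

Step 2 — compute geometric multiplicities via the rank-nullity identity g(λ) = n − rank(A − λI):
  rank(A − (-1)·I) = 2, so dim ker(A − (-1)·I) = n − 2 = 1

Summary:
  λ = -1: algebraic multiplicity = 3, geometric multiplicity = 1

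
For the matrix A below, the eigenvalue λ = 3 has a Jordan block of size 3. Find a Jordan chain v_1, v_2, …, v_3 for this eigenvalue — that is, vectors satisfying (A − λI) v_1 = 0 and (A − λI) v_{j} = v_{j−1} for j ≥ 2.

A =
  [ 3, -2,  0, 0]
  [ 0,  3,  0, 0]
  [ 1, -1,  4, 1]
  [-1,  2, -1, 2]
A Jordan chain for λ = 3 of length 3:
v_1 = (0, 0, -1, 1)ᵀ
v_2 = (-2, 0, -1, 2)ᵀ
v_3 = (0, 1, 0, 0)ᵀ

Let N = A − (3)·I. We want v_3 with N^3 v_3 = 0 but N^2 v_3 ≠ 0; then v_{j-1} := N · v_j for j = 3, …, 2.

Pick v_3 = (0, 1, 0, 0)ᵀ.
Then v_2 = N · v_3 = (-2, 0, -1, 2)ᵀ.
Then v_1 = N · v_2 = (0, 0, -1, 1)ᵀ.

Sanity check: (A − (3)·I) v_1 = (0, 0, 0, 0)ᵀ = 0. ✓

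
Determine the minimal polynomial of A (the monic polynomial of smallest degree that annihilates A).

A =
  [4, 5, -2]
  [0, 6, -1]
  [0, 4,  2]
x^3 - 12*x^2 + 48*x - 64

The characteristic polynomial is χ_A(x) = (x - 4)^3, so the eigenvalues are known. The minimal polynomial is
  m_A(x) = Π_λ (x − λ)^{k_λ}
where k_λ is the size of the *largest* Jordan block for λ (equivalently, the smallest k with (A − λI)^k v = 0 for every generalised eigenvector v of λ).

  λ = 4: largest Jordan block has size 3, contributing (x − 4)^3

So m_A(x) = (x - 4)^3 = x^3 - 12*x^2 + 48*x - 64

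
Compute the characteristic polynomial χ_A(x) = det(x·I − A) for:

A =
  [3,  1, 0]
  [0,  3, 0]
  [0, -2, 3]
x^3 - 9*x^2 + 27*x - 27

Expanding det(x·I − A) (e.g. by cofactor expansion or by noting that A is similar to its Jordan form J, which has the same characteristic polynomial as A) gives
  χ_A(x) = x^3 - 9*x^2 + 27*x - 27
which factors as (x - 3)^3. The eigenvalues (with algebraic multiplicities) are λ = 3 with multiplicity 3.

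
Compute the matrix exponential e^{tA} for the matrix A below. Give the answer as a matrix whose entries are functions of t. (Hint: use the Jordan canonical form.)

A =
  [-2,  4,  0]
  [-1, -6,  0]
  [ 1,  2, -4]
e^{tA} =
  [2*t*exp(-4*t) + exp(-4*t), 4*t*exp(-4*t), 0]
  [-t*exp(-4*t), -2*t*exp(-4*t) + exp(-4*t), 0]
  [t*exp(-4*t), 2*t*exp(-4*t), exp(-4*t)]

Strategy: write A = P · J · P⁻¹ where J is a Jordan canonical form, so e^{tA} = P · e^{tJ} · P⁻¹, and e^{tJ} can be computed block-by-block.

A has Jordan form
J =
  [-4,  1,  0]
  [ 0, -4,  0]
  [ 0,  0, -4]
(up to reordering of blocks).

Per-block formulas:
  For a 1×1 block at λ = -4: exp(t · [-4]) = [e^(-4t)].
  For a 2×2 Jordan block J_2(-4): exp(t · J_2(-4)) = e^(-4t)·(I + t·N), where N is the 2×2 nilpotent shift.

After assembling e^{tJ} and conjugating by P, we get:

e^{tA} =
  [2*t*exp(-4*t) + exp(-4*t), 4*t*exp(-4*t), 0]
  [-t*exp(-4*t), -2*t*exp(-4*t) + exp(-4*t), 0]
  [t*exp(-4*t), 2*t*exp(-4*t), exp(-4*t)]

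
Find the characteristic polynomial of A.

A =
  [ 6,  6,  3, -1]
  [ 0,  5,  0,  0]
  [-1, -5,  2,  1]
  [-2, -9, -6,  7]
x^4 - 20*x^3 + 150*x^2 - 500*x + 625

Expanding det(x·I − A) (e.g. by cofactor expansion or by noting that A is similar to its Jordan form J, which has the same characteristic polynomial as A) gives
  χ_A(x) = x^4 - 20*x^3 + 150*x^2 - 500*x + 625
which factors as (x - 5)^4. The eigenvalues (with algebraic multiplicities) are λ = 5 with multiplicity 4.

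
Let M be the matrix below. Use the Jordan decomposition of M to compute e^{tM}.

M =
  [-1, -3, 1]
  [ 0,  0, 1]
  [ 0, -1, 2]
e^{tM} =
  [exp(-t), t*exp(t) - 2*exp(t) + 2*exp(-t), -t*exp(t) + exp(t) - exp(-t)]
  [0, -t*exp(t) + exp(t), t*exp(t)]
  [0, -t*exp(t), t*exp(t) + exp(t)]

Strategy: write M = P · J · P⁻¹ where J is a Jordan canonical form, so e^{tM} = P · e^{tJ} · P⁻¹, and e^{tJ} can be computed block-by-block.

M has Jordan form
J =
  [-1, 0, 0]
  [ 0, 1, 1]
  [ 0, 0, 1]
(up to reordering of blocks).

Per-block formulas:
  For a 1×1 block at λ = -1: exp(t · [-1]) = [e^(-1t)].
  For a 2×2 Jordan block J_2(1): exp(t · J_2(1)) = e^(1t)·(I + t·N), where N is the 2×2 nilpotent shift.

After assembling e^{tJ} and conjugating by P, we get:

e^{tM} =
  [exp(-t), t*exp(t) - 2*exp(t) + 2*exp(-t), -t*exp(t) + exp(t) - exp(-t)]
  [0, -t*exp(t) + exp(t), t*exp(t)]
  [0, -t*exp(t), t*exp(t) + exp(t)]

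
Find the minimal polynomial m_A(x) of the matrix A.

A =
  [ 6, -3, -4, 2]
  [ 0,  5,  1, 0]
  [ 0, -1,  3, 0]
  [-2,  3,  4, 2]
x^3 - 12*x^2 + 48*x - 64

The characteristic polynomial is χ_A(x) = (x - 4)^4, so the eigenvalues are known. The minimal polynomial is
  m_A(x) = Π_λ (x − λ)^{k_λ}
where k_λ is the size of the *largest* Jordan block for λ (equivalently, the smallest k with (A − λI)^k v = 0 for every generalised eigenvector v of λ).

  λ = 4: largest Jordan block has size 3, contributing (x − 4)^3

So m_A(x) = (x - 4)^3 = x^3 - 12*x^2 + 48*x - 64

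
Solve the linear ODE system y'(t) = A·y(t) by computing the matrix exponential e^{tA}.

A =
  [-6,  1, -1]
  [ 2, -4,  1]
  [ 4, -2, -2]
e^{tA} =
  [t^2*exp(-4*t) - 2*t*exp(-4*t) + exp(-4*t), t*exp(-4*t), t^2*exp(-4*t)/2 - t*exp(-4*t)]
  [2*t*exp(-4*t), exp(-4*t), t*exp(-4*t)]
  [-2*t^2*exp(-4*t) + 4*t*exp(-4*t), -2*t*exp(-4*t), -t^2*exp(-4*t) + 2*t*exp(-4*t) + exp(-4*t)]

Strategy: write A = P · J · P⁻¹ where J is a Jordan canonical form, so e^{tA} = P · e^{tJ} · P⁻¹, and e^{tJ} can be computed block-by-block.

A has Jordan form
J =
  [-4,  1,  0]
  [ 0, -4,  1]
  [ 0,  0, -4]
(up to reordering of blocks).

Per-block formulas:
  For a 3×3 Jordan block J_3(-4): exp(t · J_3(-4)) = e^(-4t)·(I + t·N + (t^2/2)·N^2), where N is the 3×3 nilpotent shift.

After assembling e^{tJ} and conjugating by P, we get:

e^{tA} =
  [t^2*exp(-4*t) - 2*t*exp(-4*t) + exp(-4*t), t*exp(-4*t), t^2*exp(-4*t)/2 - t*exp(-4*t)]
  [2*t*exp(-4*t), exp(-4*t), t*exp(-4*t)]
  [-2*t^2*exp(-4*t) + 4*t*exp(-4*t), -2*t*exp(-4*t), -t^2*exp(-4*t) + 2*t*exp(-4*t) + exp(-4*t)]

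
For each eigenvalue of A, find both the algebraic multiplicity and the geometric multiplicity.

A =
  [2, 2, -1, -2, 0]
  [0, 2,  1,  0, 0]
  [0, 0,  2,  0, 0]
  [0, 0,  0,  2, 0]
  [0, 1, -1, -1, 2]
λ = 2: alg = 5, geom = 3

Step 1 — factor the characteristic polynomial to read off the algebraic multiplicities:
  χ_A(x) = (x - 2)^5

Step 2 — compute geometric multiplicities via the rank-nullity identity g(λ) = n − rank(A − λI):
  rank(A − (2)·I) = 2, so dim ker(A − (2)·I) = n − 2 = 3

Summary:
  λ = 2: algebraic multiplicity = 5, geometric multiplicity = 3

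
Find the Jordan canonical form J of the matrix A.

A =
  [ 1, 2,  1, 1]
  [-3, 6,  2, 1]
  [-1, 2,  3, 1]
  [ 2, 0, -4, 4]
J_1(2) ⊕ J_3(4)

The characteristic polynomial is
  det(x·I − A) = x^4 - 14*x^3 + 72*x^2 - 160*x + 128 = (x - 4)^3*(x - 2)

Eigenvalues and multiplicities (the geometric multiplicity of λ is n − rank(A − λI), which equals the number of Jordan blocks for λ):
  λ = 2: algebraic multiplicity = 1, geometric multiplicity = 1
  λ = 4: algebraic multiplicity = 3, geometric multiplicity = 1

Determining the block sizes for each eigenvalue:
  λ = 2: one block (gm = 1), so the single block has size am = 1 → block sizes [1]
  λ = 4: one block (gm = 1), so the single block has size am = 3 → block sizes [3]

Assembling the blocks gives a Jordan form
J =
  [2, 0, 0, 0]
  [0, 4, 1, 0]
  [0, 0, 4, 1]
  [0, 0, 0, 4]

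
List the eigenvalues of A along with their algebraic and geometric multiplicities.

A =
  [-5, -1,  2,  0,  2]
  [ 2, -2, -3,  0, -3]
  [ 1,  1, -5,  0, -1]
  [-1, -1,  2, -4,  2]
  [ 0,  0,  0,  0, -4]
λ = -4: alg = 5, geom = 3

Step 1 — factor the characteristic polynomial to read off the algebraic multiplicities:
  χ_A(x) = (x + 4)^5

Step 2 — compute geometric multiplicities via the rank-nullity identity g(λ) = n − rank(A − λI):
  rank(A − (-4)·I) = 2, so dim ker(A − (-4)·I) = n − 2 = 3

Summary:
  λ = -4: algebraic multiplicity = 5, geometric multiplicity = 3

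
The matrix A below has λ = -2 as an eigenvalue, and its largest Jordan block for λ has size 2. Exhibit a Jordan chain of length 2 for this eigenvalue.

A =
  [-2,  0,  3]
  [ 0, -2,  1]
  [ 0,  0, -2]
A Jordan chain for λ = -2 of length 2:
v_1 = (3, 1, 0)ᵀ
v_2 = (0, 0, 1)ᵀ

Let N = A − (-2)·I. We want v_2 with N^2 v_2 = 0 but N^1 v_2 ≠ 0; then v_{j-1} := N · v_j for j = 2, …, 2.

Pick v_2 = (0, 0, 1)ᵀ.
Then v_1 = N · v_2 = (3, 1, 0)ᵀ.

Sanity check: (A − (-2)·I) v_1 = (0, 0, 0)ᵀ = 0. ✓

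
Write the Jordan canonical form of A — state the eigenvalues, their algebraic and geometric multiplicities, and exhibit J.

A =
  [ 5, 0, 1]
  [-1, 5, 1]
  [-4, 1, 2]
J_3(4)

The characteristic polynomial is
  det(x·I − A) = x^3 - 12*x^2 + 48*x - 64 = (x - 4)^3

Eigenvalues and multiplicities (the geometric multiplicity of λ is n − rank(A − λI), which equals the number of Jordan blocks for λ):
  λ = 4: algebraic multiplicity = 3, geometric multiplicity = 1

Determining the block sizes for each eigenvalue:
  λ = 4: one block (gm = 1), so the single block has size am = 3 → block sizes [3]

Assembling the blocks gives a Jordan form
J =
  [4, 1, 0]
  [0, 4, 1]
  [0, 0, 4]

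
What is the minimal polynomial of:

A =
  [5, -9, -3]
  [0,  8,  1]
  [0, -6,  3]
x^2 - 11*x + 30

The characteristic polynomial is χ_A(x) = (x - 6)*(x - 5)^2, so the eigenvalues are known. The minimal polynomial is
  m_A(x) = Π_λ (x − λ)^{k_λ}
where k_λ is the size of the *largest* Jordan block for λ (equivalently, the smallest k with (A − λI)^k v = 0 for every generalised eigenvector v of λ).

  λ = 5: largest Jordan block has size 1, contributing (x − 5)
  λ = 6: largest Jordan block has size 1, contributing (x − 6)

So m_A(x) = (x - 6)*(x - 5) = x^2 - 11*x + 30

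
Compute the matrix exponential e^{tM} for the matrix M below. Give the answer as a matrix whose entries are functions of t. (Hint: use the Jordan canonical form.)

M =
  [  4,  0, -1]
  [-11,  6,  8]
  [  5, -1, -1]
e^{tM} =
  [-2*t^2*exp(3*t) + t*exp(3*t) + exp(3*t), t^2*exp(3*t)/2, 3*t^2*exp(3*t)/2 - t*exp(3*t)]
  [-2*t^2*exp(3*t) - 11*t*exp(3*t), t^2*exp(3*t)/2 + 3*t*exp(3*t) + exp(3*t), 3*t^2*exp(3*t)/2 + 8*t*exp(3*t)]
  [-2*t^2*exp(3*t) + 5*t*exp(3*t), t^2*exp(3*t)/2 - t*exp(3*t), 3*t^2*exp(3*t)/2 - 4*t*exp(3*t) + exp(3*t)]

Strategy: write M = P · J · P⁻¹ where J is a Jordan canonical form, so e^{tM} = P · e^{tJ} · P⁻¹, and e^{tJ} can be computed block-by-block.

M has Jordan form
J =
  [3, 1, 0]
  [0, 3, 1]
  [0, 0, 3]
(up to reordering of blocks).

Per-block formulas:
  For a 3×3 Jordan block J_3(3): exp(t · J_3(3)) = e^(3t)·(I + t·N + (t^2/2)·N^2), where N is the 3×3 nilpotent shift.

After assembling e^{tJ} and conjugating by P, we get:

e^{tM} =
  [-2*t^2*exp(3*t) + t*exp(3*t) + exp(3*t), t^2*exp(3*t)/2, 3*t^2*exp(3*t)/2 - t*exp(3*t)]
  [-2*t^2*exp(3*t) - 11*t*exp(3*t), t^2*exp(3*t)/2 + 3*t*exp(3*t) + exp(3*t), 3*t^2*exp(3*t)/2 + 8*t*exp(3*t)]
  [-2*t^2*exp(3*t) + 5*t*exp(3*t), t^2*exp(3*t)/2 - t*exp(3*t), 3*t^2*exp(3*t)/2 - 4*t*exp(3*t) + exp(3*t)]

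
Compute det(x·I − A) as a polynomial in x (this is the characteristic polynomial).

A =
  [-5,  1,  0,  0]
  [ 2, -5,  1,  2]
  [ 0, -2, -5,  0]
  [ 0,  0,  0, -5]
x^4 + 20*x^3 + 150*x^2 + 500*x + 625

Expanding det(x·I − A) (e.g. by cofactor expansion or by noting that A is similar to its Jordan form J, which has the same characteristic polynomial as A) gives
  χ_A(x) = x^4 + 20*x^3 + 150*x^2 + 500*x + 625
which factors as (x + 5)^4. The eigenvalues (with algebraic multiplicities) are λ = -5 with multiplicity 4.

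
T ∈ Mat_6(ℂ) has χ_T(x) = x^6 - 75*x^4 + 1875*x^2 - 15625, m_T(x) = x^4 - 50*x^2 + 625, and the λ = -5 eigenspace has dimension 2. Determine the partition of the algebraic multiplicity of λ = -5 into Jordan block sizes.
Block sizes for λ = -5: [2, 1]

Step 1 — from the characteristic polynomial, algebraic multiplicity of λ = -5 is 3. From dim ker(T − (-5)·I) = 2, there are exactly 2 Jordan blocks for λ = -5.
Step 2 — from the minimal polynomial, the factor (x + 5)^2 tells us the largest block for λ = -5 has size 2.
Step 3 — with total size 3, 2 blocks, and largest block 2, the block sizes (in nonincreasing order) are [2, 1].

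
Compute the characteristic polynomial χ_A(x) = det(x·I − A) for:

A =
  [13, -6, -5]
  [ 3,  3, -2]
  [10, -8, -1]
x^3 - 15*x^2 + 75*x - 125

Expanding det(x·I − A) (e.g. by cofactor expansion or by noting that A is similar to its Jordan form J, which has the same characteristic polynomial as A) gives
  χ_A(x) = x^3 - 15*x^2 + 75*x - 125
which factors as (x - 5)^3. The eigenvalues (with algebraic multiplicities) are λ = 5 with multiplicity 3.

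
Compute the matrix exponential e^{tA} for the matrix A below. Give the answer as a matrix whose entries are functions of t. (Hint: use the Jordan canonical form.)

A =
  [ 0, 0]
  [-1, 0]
e^{tA} =
  [1, 0]
  [-t, 1]

Strategy: write A = P · J · P⁻¹ where J is a Jordan canonical form, so e^{tA} = P · e^{tJ} · P⁻¹, and e^{tJ} can be computed block-by-block.

A has Jordan form
J =
  [0, 1]
  [0, 0]
(up to reordering of blocks).

Per-block formulas:
  For a 2×2 Jordan block J_2(0): exp(t · J_2(0)) = e^(0t)·(I + t·N), where N is the 2×2 nilpotent shift.

After assembling e^{tJ} and conjugating by P, we get:

e^{tA} =
  [1, 0]
  [-t, 1]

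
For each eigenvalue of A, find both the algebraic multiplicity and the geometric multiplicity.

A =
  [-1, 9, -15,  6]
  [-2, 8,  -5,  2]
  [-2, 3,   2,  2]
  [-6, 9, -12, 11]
λ = 5: alg = 4, geom = 2

Step 1 — factor the characteristic polynomial to read off the algebraic multiplicities:
  χ_A(x) = (x - 5)^4

Step 2 — compute geometric multiplicities via the rank-nullity identity g(λ) = n − rank(A − λI):
  rank(A − (5)·I) = 2, so dim ker(A − (5)·I) = n − 2 = 2

Summary:
  λ = 5: algebraic multiplicity = 4, geometric multiplicity = 2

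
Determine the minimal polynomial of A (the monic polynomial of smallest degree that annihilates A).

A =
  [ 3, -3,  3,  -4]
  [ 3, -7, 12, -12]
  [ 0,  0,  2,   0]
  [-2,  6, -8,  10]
x^3 - 6*x^2 + 12*x - 8

The characteristic polynomial is χ_A(x) = (x - 2)^4, so the eigenvalues are known. The minimal polynomial is
  m_A(x) = Π_λ (x − λ)^{k_λ}
where k_λ is the size of the *largest* Jordan block for λ (equivalently, the smallest k with (A − λI)^k v = 0 for every generalised eigenvector v of λ).

  λ = 2: largest Jordan block has size 3, contributing (x − 2)^3

So m_A(x) = (x - 2)^3 = x^3 - 6*x^2 + 12*x - 8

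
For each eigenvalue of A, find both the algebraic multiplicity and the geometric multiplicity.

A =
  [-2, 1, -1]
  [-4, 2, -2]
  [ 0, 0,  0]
λ = 0: alg = 3, geom = 2

Step 1 — factor the characteristic polynomial to read off the algebraic multiplicities:
  χ_A(x) = x^3

Step 2 — compute geometric multiplicities via the rank-nullity identity g(λ) = n − rank(A − λI):
  rank(A − (0)·I) = 1, so dim ker(A − (0)·I) = n − 1 = 2

Summary:
  λ = 0: algebraic multiplicity = 3, geometric multiplicity = 2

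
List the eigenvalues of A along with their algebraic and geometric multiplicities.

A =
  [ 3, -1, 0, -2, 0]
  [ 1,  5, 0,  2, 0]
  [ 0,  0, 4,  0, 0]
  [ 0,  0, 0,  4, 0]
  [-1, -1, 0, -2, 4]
λ = 4: alg = 5, geom = 4

Step 1 — factor the characteristic polynomial to read off the algebraic multiplicities:
  χ_A(x) = (x - 4)^5

Step 2 — compute geometric multiplicities via the rank-nullity identity g(λ) = n − rank(A − λI):
  rank(A − (4)·I) = 1, so dim ker(A − (4)·I) = n − 1 = 4

Summary:
  λ = 4: algebraic multiplicity = 5, geometric multiplicity = 4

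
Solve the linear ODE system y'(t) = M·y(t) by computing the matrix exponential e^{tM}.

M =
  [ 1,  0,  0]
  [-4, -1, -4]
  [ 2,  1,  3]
e^{tM} =
  [exp(t), 0, 0]
  [-4*t*exp(t), -2*t*exp(t) + exp(t), -4*t*exp(t)]
  [2*t*exp(t), t*exp(t), 2*t*exp(t) + exp(t)]

Strategy: write M = P · J · P⁻¹ where J is a Jordan canonical form, so e^{tM} = P · e^{tJ} · P⁻¹, and e^{tJ} can be computed block-by-block.

M has Jordan form
J =
  [1, 1, 0]
  [0, 1, 0]
  [0, 0, 1]
(up to reordering of blocks).

Per-block formulas:
  For a 1×1 block at λ = 1: exp(t · [1]) = [e^(1t)].
  For a 2×2 Jordan block J_2(1): exp(t · J_2(1)) = e^(1t)·(I + t·N), where N is the 2×2 nilpotent shift.

After assembling e^{tJ} and conjugating by P, we get:

e^{tM} =
  [exp(t), 0, 0]
  [-4*t*exp(t), -2*t*exp(t) + exp(t), -4*t*exp(t)]
  [2*t*exp(t), t*exp(t), 2*t*exp(t) + exp(t)]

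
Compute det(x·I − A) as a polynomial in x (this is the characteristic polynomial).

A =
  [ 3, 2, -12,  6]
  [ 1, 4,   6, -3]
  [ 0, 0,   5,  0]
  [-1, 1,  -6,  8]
x^4 - 20*x^3 + 150*x^2 - 500*x + 625

Expanding det(x·I − A) (e.g. by cofactor expansion or by noting that A is similar to its Jordan form J, which has the same characteristic polynomial as A) gives
  χ_A(x) = x^4 - 20*x^3 + 150*x^2 - 500*x + 625
which factors as (x - 5)^4. The eigenvalues (with algebraic multiplicities) are λ = 5 with multiplicity 4.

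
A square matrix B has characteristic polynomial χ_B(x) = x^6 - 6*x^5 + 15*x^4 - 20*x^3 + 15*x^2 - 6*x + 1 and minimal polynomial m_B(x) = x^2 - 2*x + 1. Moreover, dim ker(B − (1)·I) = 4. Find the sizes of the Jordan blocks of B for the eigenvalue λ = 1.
Block sizes for λ = 1: [2, 2, 1, 1]

Step 1 — from the characteristic polynomial, algebraic multiplicity of λ = 1 is 6. From dim ker(B − (1)·I) = 4, there are exactly 4 Jordan blocks for λ = 1.
Step 2 — from the minimal polynomial, the factor (x − 1)^2 tells us the largest block for λ = 1 has size 2.
Step 3 — with total size 6, 4 blocks, and largest block 2, the block sizes (in nonincreasing order) are [2, 2, 1, 1].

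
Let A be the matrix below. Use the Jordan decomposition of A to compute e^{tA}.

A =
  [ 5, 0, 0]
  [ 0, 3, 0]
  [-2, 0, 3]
e^{tA} =
  [exp(5*t), 0, 0]
  [0, exp(3*t), 0]
  [-exp(5*t) + exp(3*t), 0, exp(3*t)]

Strategy: write A = P · J · P⁻¹ where J is a Jordan canonical form, so e^{tA} = P · e^{tJ} · P⁻¹, and e^{tJ} can be computed block-by-block.

A has Jordan form
J =
  [3, 0, 0]
  [0, 3, 0]
  [0, 0, 5]
(up to reordering of blocks).

Per-block formulas:
  For a 1×1 block at λ = 5: exp(t · [5]) = [e^(5t)].
  For a 1×1 block at λ = 3: exp(t · [3]) = [e^(3t)].

After assembling e^{tJ} and conjugating by P, we get:

e^{tA} =
  [exp(5*t), 0, 0]
  [0, exp(3*t), 0]
  [-exp(5*t) + exp(3*t), 0, exp(3*t)]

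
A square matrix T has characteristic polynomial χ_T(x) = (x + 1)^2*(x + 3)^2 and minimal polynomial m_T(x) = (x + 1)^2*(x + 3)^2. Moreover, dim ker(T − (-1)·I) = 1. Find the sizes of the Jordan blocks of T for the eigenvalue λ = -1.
Block sizes for λ = -1: [2]

Step 1 — from the characteristic polynomial, algebraic multiplicity of λ = -1 is 2. From dim ker(T − (-1)·I) = 1, there are exactly 1 Jordan blocks for λ = -1.
Step 2 — from the minimal polynomial, the factor (x + 1)^2 tells us the largest block for λ = -1 has size 2.
Step 3 — with total size 2, 1 blocks, and largest block 2, the block sizes (in nonincreasing order) are [2].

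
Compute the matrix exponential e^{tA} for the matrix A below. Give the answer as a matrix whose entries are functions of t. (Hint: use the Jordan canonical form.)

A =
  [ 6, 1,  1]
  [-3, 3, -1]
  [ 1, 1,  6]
e^{tA} =
  [-t^2*exp(5*t)/2 + t*exp(5*t) + exp(5*t), t*exp(5*t), t^2*exp(5*t)/2 + t*exp(5*t)]
  [t^2*exp(5*t) - 3*t*exp(5*t), -2*t*exp(5*t) + exp(5*t), -t^2*exp(5*t) - t*exp(5*t)]
  [-t^2*exp(5*t)/2 + t*exp(5*t), t*exp(5*t), t^2*exp(5*t)/2 + t*exp(5*t) + exp(5*t)]

Strategy: write A = P · J · P⁻¹ where J is a Jordan canonical form, so e^{tA} = P · e^{tJ} · P⁻¹, and e^{tJ} can be computed block-by-block.

A has Jordan form
J =
  [5, 1, 0]
  [0, 5, 1]
  [0, 0, 5]
(up to reordering of blocks).

Per-block formulas:
  For a 3×3 Jordan block J_3(5): exp(t · J_3(5)) = e^(5t)·(I + t·N + (t^2/2)·N^2), where N is the 3×3 nilpotent shift.

After assembling e^{tJ} and conjugating by P, we get:

e^{tA} =
  [-t^2*exp(5*t)/2 + t*exp(5*t) + exp(5*t), t*exp(5*t), t^2*exp(5*t)/2 + t*exp(5*t)]
  [t^2*exp(5*t) - 3*t*exp(5*t), -2*t*exp(5*t) + exp(5*t), -t^2*exp(5*t) - t*exp(5*t)]
  [-t^2*exp(5*t)/2 + t*exp(5*t), t*exp(5*t), t^2*exp(5*t)/2 + t*exp(5*t) + exp(5*t)]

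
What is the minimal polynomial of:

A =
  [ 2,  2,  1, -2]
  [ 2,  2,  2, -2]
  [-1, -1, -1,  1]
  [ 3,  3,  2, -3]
x^3

The characteristic polynomial is χ_A(x) = x^4, so the eigenvalues are known. The minimal polynomial is
  m_A(x) = Π_λ (x − λ)^{k_λ}
where k_λ is the size of the *largest* Jordan block for λ (equivalently, the smallest k with (A − λI)^k v = 0 for every generalised eigenvector v of λ).

  λ = 0: largest Jordan block has size 3, contributing (x − 0)^3

So m_A(x) = x^3 = x^3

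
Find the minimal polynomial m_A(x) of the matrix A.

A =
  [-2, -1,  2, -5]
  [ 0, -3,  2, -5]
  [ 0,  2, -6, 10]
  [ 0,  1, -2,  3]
x^2 + 4*x + 4

The characteristic polynomial is χ_A(x) = (x + 2)^4, so the eigenvalues are known. The minimal polynomial is
  m_A(x) = Π_λ (x − λ)^{k_λ}
where k_λ is the size of the *largest* Jordan block for λ (equivalently, the smallest k with (A − λI)^k v = 0 for every generalised eigenvector v of λ).

  λ = -2: largest Jordan block has size 2, contributing (x + 2)^2

So m_A(x) = (x + 2)^2 = x^2 + 4*x + 4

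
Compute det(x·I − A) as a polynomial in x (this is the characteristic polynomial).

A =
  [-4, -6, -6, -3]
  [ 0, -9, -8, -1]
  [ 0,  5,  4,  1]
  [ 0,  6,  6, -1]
x^4 + 10*x^3 + 33*x^2 + 40*x + 16

Expanding det(x·I − A) (e.g. by cofactor expansion or by noting that A is similar to its Jordan form J, which has the same characteristic polynomial as A) gives
  χ_A(x) = x^4 + 10*x^3 + 33*x^2 + 40*x + 16
which factors as (x + 1)^2*(x + 4)^2. The eigenvalues (with algebraic multiplicities) are λ = -4 with multiplicity 2, λ = -1 with multiplicity 2.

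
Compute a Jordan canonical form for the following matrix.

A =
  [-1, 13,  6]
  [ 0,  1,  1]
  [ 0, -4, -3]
J_3(-1)

The characteristic polynomial is
  det(x·I − A) = x^3 + 3*x^2 + 3*x + 1 = (x + 1)^3

Eigenvalues and multiplicities (the geometric multiplicity of λ is n − rank(A − λI), which equals the number of Jordan blocks for λ):
  λ = -1: algebraic multiplicity = 3, geometric multiplicity = 1

Determining the block sizes for each eigenvalue:
  λ = -1: one block (gm = 1), so the single block has size am = 3 → block sizes [3]

Assembling the blocks gives a Jordan form
J =
  [-1,  1,  0]
  [ 0, -1,  1]
  [ 0,  0, -1]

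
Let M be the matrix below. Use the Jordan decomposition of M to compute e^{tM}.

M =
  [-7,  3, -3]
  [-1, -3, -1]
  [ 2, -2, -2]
e^{tM} =
  [-3*t*exp(-4*t) + exp(-4*t), 3*t*exp(-4*t), -3*t*exp(-4*t)]
  [-t*exp(-4*t), t*exp(-4*t) + exp(-4*t), -t*exp(-4*t)]
  [2*t*exp(-4*t), -2*t*exp(-4*t), 2*t*exp(-4*t) + exp(-4*t)]

Strategy: write M = P · J · P⁻¹ where J is a Jordan canonical form, so e^{tM} = P · e^{tJ} · P⁻¹, and e^{tJ} can be computed block-by-block.

M has Jordan form
J =
  [-4,  1,  0]
  [ 0, -4,  0]
  [ 0,  0, -4]
(up to reordering of blocks).

Per-block formulas:
  For a 1×1 block at λ = -4: exp(t · [-4]) = [e^(-4t)].
  For a 2×2 Jordan block J_2(-4): exp(t · J_2(-4)) = e^(-4t)·(I + t·N), where N is the 2×2 nilpotent shift.

After assembling e^{tJ} and conjugating by P, we get:

e^{tM} =
  [-3*t*exp(-4*t) + exp(-4*t), 3*t*exp(-4*t), -3*t*exp(-4*t)]
  [-t*exp(-4*t), t*exp(-4*t) + exp(-4*t), -t*exp(-4*t)]
  [2*t*exp(-4*t), -2*t*exp(-4*t), 2*t*exp(-4*t) + exp(-4*t)]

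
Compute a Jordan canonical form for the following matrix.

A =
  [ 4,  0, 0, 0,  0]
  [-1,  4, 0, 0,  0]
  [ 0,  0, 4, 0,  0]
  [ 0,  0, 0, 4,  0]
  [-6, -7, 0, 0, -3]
J_1(-3) ⊕ J_2(4) ⊕ J_1(4) ⊕ J_1(4)

The characteristic polynomial is
  det(x·I − A) = x^5 - 13*x^4 + 48*x^3 + 32*x^2 - 512*x + 768 = (x - 4)^4*(x + 3)

Eigenvalues and multiplicities (the geometric multiplicity of λ is n − rank(A − λI), which equals the number of Jordan blocks for λ):
  λ = -3: algebraic multiplicity = 1, geometric multiplicity = 1
  λ = 4: algebraic multiplicity = 4, geometric multiplicity = 3

Determining the block sizes for each eigenvalue:
  λ = -3: one block (gm = 1), so the single block has size am = 1 → block sizes [1]
  λ = 4: 3 blocks summing to 4 forces exactly one block of size 2 and the rest size 1 → block sizes [2, 1, 1]

Assembling the blocks gives a Jordan form
J =
  [-3, 0, 0, 0, 0]
  [ 0, 4, 1, 0, 0]
  [ 0, 0, 4, 0, 0]
  [ 0, 0, 0, 4, 0]
  [ 0, 0, 0, 0, 4]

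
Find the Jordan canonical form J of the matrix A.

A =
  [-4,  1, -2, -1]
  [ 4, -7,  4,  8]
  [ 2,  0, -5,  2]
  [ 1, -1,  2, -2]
J_2(-5) ⊕ J_1(-5) ⊕ J_1(-3)

The characteristic polynomial is
  det(x·I − A) = x^4 + 18*x^3 + 120*x^2 + 350*x + 375 = (x + 3)*(x + 5)^3

Eigenvalues and multiplicities (the geometric multiplicity of λ is n − rank(A − λI), which equals the number of Jordan blocks for λ):
  λ = -5: algebraic multiplicity = 3, geometric multiplicity = 2
  λ = -3: algebraic multiplicity = 1, geometric multiplicity = 1

Determining the block sizes for each eigenvalue:
  λ = -5: 2 blocks summing to 3 forces exactly one block of size 2 and the rest size 1 → block sizes [2, 1]
  λ = -3: one block (gm = 1), so the single block has size am = 1 → block sizes [1]

Assembling the blocks gives a Jordan form
J =
  [-5,  1,  0,  0]
  [ 0, -5,  0,  0]
  [ 0,  0, -5,  0]
  [ 0,  0,  0, -3]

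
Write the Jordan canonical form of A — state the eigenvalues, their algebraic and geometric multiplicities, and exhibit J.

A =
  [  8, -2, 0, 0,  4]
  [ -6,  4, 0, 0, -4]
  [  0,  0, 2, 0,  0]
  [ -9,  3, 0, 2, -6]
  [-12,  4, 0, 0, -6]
J_2(2) ⊕ J_1(2) ⊕ J_1(2) ⊕ J_1(2)

The characteristic polynomial is
  det(x·I − A) = x^5 - 10*x^4 + 40*x^3 - 80*x^2 + 80*x - 32 = (x - 2)^5

Eigenvalues and multiplicities (the geometric multiplicity of λ is n − rank(A − λI), which equals the number of Jordan blocks for λ):
  λ = 2: algebraic multiplicity = 5, geometric multiplicity = 4

Determining the block sizes for each eigenvalue:
  λ = 2: 4 blocks summing to 5 forces exactly one block of size 2 and the rest size 1 → block sizes [2, 1, 1, 1]

Assembling the blocks gives a Jordan form
J =
  [2, 1, 0, 0, 0]
  [0, 2, 0, 0, 0]
  [0, 0, 2, 0, 0]
  [0, 0, 0, 2, 0]
  [0, 0, 0, 0, 2]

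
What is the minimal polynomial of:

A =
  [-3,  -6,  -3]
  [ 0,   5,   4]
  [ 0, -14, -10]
x^2 + 5*x + 6

The characteristic polynomial is χ_A(x) = (x + 2)*(x + 3)^2, so the eigenvalues are known. The minimal polynomial is
  m_A(x) = Π_λ (x − λ)^{k_λ}
where k_λ is the size of the *largest* Jordan block for λ (equivalently, the smallest k with (A − λI)^k v = 0 for every generalised eigenvector v of λ).

  λ = -3: largest Jordan block has size 1, contributing (x + 3)
  λ = -2: largest Jordan block has size 1, contributing (x + 2)

So m_A(x) = (x + 2)*(x + 3) = x^2 + 5*x + 6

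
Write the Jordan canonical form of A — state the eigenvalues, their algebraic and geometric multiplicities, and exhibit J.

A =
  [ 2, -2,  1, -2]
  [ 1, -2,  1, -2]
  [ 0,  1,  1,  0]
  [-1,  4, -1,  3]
J_3(1) ⊕ J_1(1)

The characteristic polynomial is
  det(x·I − A) = x^4 - 4*x^3 + 6*x^2 - 4*x + 1 = (x - 1)^4

Eigenvalues and multiplicities (the geometric multiplicity of λ is n − rank(A − λI), which equals the number of Jordan blocks for λ):
  λ = 1: algebraic multiplicity = 4, geometric multiplicity = 2

Determining the block sizes for each eigenvalue:
  λ = 1: with am = 4 and gm = 2, the partition is not yet determined (e.g. several partitions of 4 into 2 parts exist). Let N = A − (1)·I. Computing rank(N^1) = 2, rank(N^2) = 1, rank(N^3) = 0; the number of blocks of size ≥ j is rank(N^{j−1}) − rank(N^j), giving [2, 1, 1]. So we have 1 block(s) of size 3, 1 block(s) of size 1 → block sizes [3, 1]

Assembling the blocks gives a Jordan form
J =
  [1, 1, 0, 0]
  [0, 1, 1, 0]
  [0, 0, 1, 0]
  [0, 0, 0, 1]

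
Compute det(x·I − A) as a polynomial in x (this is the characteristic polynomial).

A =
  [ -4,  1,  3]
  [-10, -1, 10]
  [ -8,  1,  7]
x^3 - 2*x^2 - 7*x - 4

Expanding det(x·I − A) (e.g. by cofactor expansion or by noting that A is similar to its Jordan form J, which has the same characteristic polynomial as A) gives
  χ_A(x) = x^3 - 2*x^2 - 7*x - 4
which factors as (x - 4)*(x + 1)^2. The eigenvalues (with algebraic multiplicities) are λ = -1 with multiplicity 2, λ = 4 with multiplicity 1.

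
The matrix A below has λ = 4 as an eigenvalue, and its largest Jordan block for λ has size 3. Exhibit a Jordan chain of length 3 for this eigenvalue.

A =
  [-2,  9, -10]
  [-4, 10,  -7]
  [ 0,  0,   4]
A Jordan chain for λ = 4 of length 3:
v_1 = (-3, -2, 0)ᵀ
v_2 = (-10, -7, 0)ᵀ
v_3 = (0, 0, 1)ᵀ

Let N = A − (4)·I. We want v_3 with N^3 v_3 = 0 but N^2 v_3 ≠ 0; then v_{j-1} := N · v_j for j = 3, …, 2.

Pick v_3 = (0, 0, 1)ᵀ.
Then v_2 = N · v_3 = (-10, -7, 0)ᵀ.
Then v_1 = N · v_2 = (-3, -2, 0)ᵀ.

Sanity check: (A − (4)·I) v_1 = (0, 0, 0)ᵀ = 0. ✓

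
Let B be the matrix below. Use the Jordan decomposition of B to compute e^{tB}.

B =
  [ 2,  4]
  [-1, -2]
e^{tB} =
  [2*t + 1, 4*t]
  [-t, 1 - 2*t]

Strategy: write B = P · J · P⁻¹ where J is a Jordan canonical form, so e^{tB} = P · e^{tJ} · P⁻¹, and e^{tJ} can be computed block-by-block.

B has Jordan form
J =
  [0, 1]
  [0, 0]
(up to reordering of blocks).

Per-block formulas:
  For a 2×2 Jordan block J_2(0): exp(t · J_2(0)) = e^(0t)·(I + t·N), where N is the 2×2 nilpotent shift.

After assembling e^{tJ} and conjugating by P, we get:

e^{tB} =
  [2*t + 1, 4*t]
  [-t, 1 - 2*t]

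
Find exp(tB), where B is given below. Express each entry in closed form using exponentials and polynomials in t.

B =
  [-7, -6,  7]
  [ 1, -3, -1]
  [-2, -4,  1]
e^{tB} =
  [-2*t^2*exp(-3*t) - 4*t*exp(-3*t) + exp(-3*t), -2*t^2*exp(-3*t) - 6*t*exp(-3*t), 3*t^2*exp(-3*t) + 7*t*exp(-3*t)]
  [-t^2*exp(-3*t) + t*exp(-3*t), -t^2*exp(-3*t) + exp(-3*t), 3*t^2*exp(-3*t)/2 - t*exp(-3*t)]
  [-2*t^2*exp(-3*t) - 2*t*exp(-3*t), -2*t^2*exp(-3*t) - 4*t*exp(-3*t), 3*t^2*exp(-3*t) + 4*t*exp(-3*t) + exp(-3*t)]

Strategy: write B = P · J · P⁻¹ where J is a Jordan canonical form, so e^{tB} = P · e^{tJ} · P⁻¹, and e^{tJ} can be computed block-by-block.

B has Jordan form
J =
  [-3,  1,  0]
  [ 0, -3,  1]
  [ 0,  0, -3]
(up to reordering of blocks).

Per-block formulas:
  For a 3×3 Jordan block J_3(-3): exp(t · J_3(-3)) = e^(-3t)·(I + t·N + (t^2/2)·N^2), where N is the 3×3 nilpotent shift.

After assembling e^{tJ} and conjugating by P, we get:

e^{tB} =
  [-2*t^2*exp(-3*t) - 4*t*exp(-3*t) + exp(-3*t), -2*t^2*exp(-3*t) - 6*t*exp(-3*t), 3*t^2*exp(-3*t) + 7*t*exp(-3*t)]
  [-t^2*exp(-3*t) + t*exp(-3*t), -t^2*exp(-3*t) + exp(-3*t), 3*t^2*exp(-3*t)/2 - t*exp(-3*t)]
  [-2*t^2*exp(-3*t) - 2*t*exp(-3*t), -2*t^2*exp(-3*t) - 4*t*exp(-3*t), 3*t^2*exp(-3*t) + 4*t*exp(-3*t) + exp(-3*t)]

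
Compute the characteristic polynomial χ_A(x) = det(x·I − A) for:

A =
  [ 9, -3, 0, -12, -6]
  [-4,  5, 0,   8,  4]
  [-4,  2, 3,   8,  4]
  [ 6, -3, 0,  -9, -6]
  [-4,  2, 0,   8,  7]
x^5 - 15*x^4 + 90*x^3 - 270*x^2 + 405*x - 243

Expanding det(x·I − A) (e.g. by cofactor expansion or by noting that A is similar to its Jordan form J, which has the same characteristic polynomial as A) gives
  χ_A(x) = x^5 - 15*x^4 + 90*x^3 - 270*x^2 + 405*x - 243
which factors as (x - 3)^5. The eigenvalues (with algebraic multiplicities) are λ = 3 with multiplicity 5.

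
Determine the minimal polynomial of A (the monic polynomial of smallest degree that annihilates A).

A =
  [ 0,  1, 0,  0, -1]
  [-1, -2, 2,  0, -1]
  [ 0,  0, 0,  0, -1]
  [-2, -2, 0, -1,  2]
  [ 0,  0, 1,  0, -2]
x^3 + 3*x^2 + 3*x + 1

The characteristic polynomial is χ_A(x) = (x + 1)^5, so the eigenvalues are known. The minimal polynomial is
  m_A(x) = Π_λ (x − λ)^{k_λ}
where k_λ is the size of the *largest* Jordan block for λ (equivalently, the smallest k with (A − λI)^k v = 0 for every generalised eigenvector v of λ).

  λ = -1: largest Jordan block has size 3, contributing (x + 1)^3

So m_A(x) = (x + 1)^3 = x^3 + 3*x^2 + 3*x + 1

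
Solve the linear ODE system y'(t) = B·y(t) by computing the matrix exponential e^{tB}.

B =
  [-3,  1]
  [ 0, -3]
e^{tB} =
  [exp(-3*t), t*exp(-3*t)]
  [0, exp(-3*t)]

Strategy: write B = P · J · P⁻¹ where J is a Jordan canonical form, so e^{tB} = P · e^{tJ} · P⁻¹, and e^{tJ} can be computed block-by-block.

B has Jordan form
J =
  [-3,  1]
  [ 0, -3]
(up to reordering of blocks).

Per-block formulas:
  For a 2×2 Jordan block J_2(-3): exp(t · J_2(-3)) = e^(-3t)·(I + t·N), where N is the 2×2 nilpotent shift.

After assembling e^{tJ} and conjugating by P, we get:

e^{tB} =
  [exp(-3*t), t*exp(-3*t)]
  [0, exp(-3*t)]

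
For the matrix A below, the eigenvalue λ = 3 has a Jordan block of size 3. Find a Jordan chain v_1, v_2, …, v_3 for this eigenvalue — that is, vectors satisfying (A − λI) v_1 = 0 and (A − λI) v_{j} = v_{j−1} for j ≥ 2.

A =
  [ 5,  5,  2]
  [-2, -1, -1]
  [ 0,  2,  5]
A Jordan chain for λ = 3 of length 3:
v_1 = (-6, 4, -4)ᵀ
v_2 = (2, -2, 0)ᵀ
v_3 = (1, 0, 0)ᵀ

Let N = A − (3)·I. We want v_3 with N^3 v_3 = 0 but N^2 v_3 ≠ 0; then v_{j-1} := N · v_j for j = 3, …, 2.

Pick v_3 = (1, 0, 0)ᵀ.
Then v_2 = N · v_3 = (2, -2, 0)ᵀ.
Then v_1 = N · v_2 = (-6, 4, -4)ᵀ.

Sanity check: (A − (3)·I) v_1 = (0, 0, 0)ᵀ = 0. ✓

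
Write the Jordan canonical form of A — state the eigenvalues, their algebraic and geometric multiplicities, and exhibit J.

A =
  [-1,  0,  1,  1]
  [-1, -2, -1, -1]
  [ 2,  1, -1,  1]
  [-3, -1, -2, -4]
J_2(-2) ⊕ J_2(-2)

The characteristic polynomial is
  det(x·I − A) = x^4 + 8*x^3 + 24*x^2 + 32*x + 16 = (x + 2)^4

Eigenvalues and multiplicities (the geometric multiplicity of λ is n − rank(A − λI), which equals the number of Jordan blocks for λ):
  λ = -2: algebraic multiplicity = 4, geometric multiplicity = 2

Determining the block sizes for each eigenvalue:
  λ = -2: with am = 4 and gm = 2, the partition is not yet determined (e.g. several partitions of 4 into 2 parts exist). Let N = A − (-2)·I. Computing rank(N^1) = 2, rank(N^2) = 0; the number of blocks of size ≥ j is rank(N^{j−1}) − rank(N^j), giving [2, 2]. So we have 2 block(s) of size 2 → block sizes [2, 2]

Assembling the blocks gives a Jordan form
J =
  [-2,  1,  0,  0]
  [ 0, -2,  0,  0]
  [ 0,  0, -2,  1]
  [ 0,  0,  0, -2]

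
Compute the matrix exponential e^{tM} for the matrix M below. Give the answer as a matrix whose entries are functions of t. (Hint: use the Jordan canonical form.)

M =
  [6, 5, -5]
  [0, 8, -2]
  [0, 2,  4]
e^{tM} =
  [exp(6*t), 5*t*exp(6*t), -5*t*exp(6*t)]
  [0, 2*t*exp(6*t) + exp(6*t), -2*t*exp(6*t)]
  [0, 2*t*exp(6*t), -2*t*exp(6*t) + exp(6*t)]

Strategy: write M = P · J · P⁻¹ where J is a Jordan canonical form, so e^{tM} = P · e^{tJ} · P⁻¹, and e^{tJ} can be computed block-by-block.

M has Jordan form
J =
  [6, 1, 0]
  [0, 6, 0]
  [0, 0, 6]
(up to reordering of blocks).

Per-block formulas:
  For a 2×2 Jordan block J_2(6): exp(t · J_2(6)) = e^(6t)·(I + t·N), where N is the 2×2 nilpotent shift.
  For a 1×1 block at λ = 6: exp(t · [6]) = [e^(6t)].

After assembling e^{tJ} and conjugating by P, we get:

e^{tM} =
  [exp(6*t), 5*t*exp(6*t), -5*t*exp(6*t)]
  [0, 2*t*exp(6*t) + exp(6*t), -2*t*exp(6*t)]
  [0, 2*t*exp(6*t), -2*t*exp(6*t) + exp(6*t)]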